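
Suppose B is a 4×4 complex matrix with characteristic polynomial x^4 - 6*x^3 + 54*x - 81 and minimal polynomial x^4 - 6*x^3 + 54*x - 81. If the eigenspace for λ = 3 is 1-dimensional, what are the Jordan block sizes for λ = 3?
Block sizes for λ = 3: [3]

Step 1 — from the characteristic polynomial, algebraic multiplicity of λ = 3 is 3. From dim ker(B − (3)·I) = 1, there are exactly 1 Jordan blocks for λ = 3.
Step 2 — from the minimal polynomial, the factor (x − 3)^3 tells us the largest block for λ = 3 has size 3.
Step 3 — with total size 3, 1 blocks, and largest block 3, the block sizes (in nonincreasing order) are [3].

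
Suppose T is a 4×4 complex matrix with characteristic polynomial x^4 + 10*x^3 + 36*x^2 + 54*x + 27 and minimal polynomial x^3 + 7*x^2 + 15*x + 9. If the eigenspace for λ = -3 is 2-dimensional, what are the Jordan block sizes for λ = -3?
Block sizes for λ = -3: [2, 1]

Step 1 — from the characteristic polynomial, algebraic multiplicity of λ = -3 is 3. From dim ker(T − (-3)·I) = 2, there are exactly 2 Jordan blocks for λ = -3.
Step 2 — from the minimal polynomial, the factor (x + 3)^2 tells us the largest block for λ = -3 has size 2.
Step 3 — with total size 3, 2 blocks, and largest block 2, the block sizes (in nonincreasing order) are [2, 1].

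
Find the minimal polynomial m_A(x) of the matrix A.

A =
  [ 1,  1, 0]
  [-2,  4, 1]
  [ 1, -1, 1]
x^3 - 6*x^2 + 12*x - 8

The characteristic polynomial is χ_A(x) = (x - 2)^3, so the eigenvalues are known. The minimal polynomial is
  m_A(x) = Π_λ (x − λ)^{k_λ}
where k_λ is the size of the *largest* Jordan block for λ (equivalently, the smallest k with (A − λI)^k v = 0 for every generalised eigenvector v of λ).

  λ = 2: largest Jordan block has size 3, contributing (x − 2)^3

So m_A(x) = (x - 2)^3 = x^3 - 6*x^2 + 12*x - 8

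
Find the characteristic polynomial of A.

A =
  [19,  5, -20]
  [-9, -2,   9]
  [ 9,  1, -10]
x^3 - 7*x^2 + 8*x + 16

Expanding det(x·I − A) (e.g. by cofactor expansion or by noting that A is similar to its Jordan form J, which has the same characteristic polynomial as A) gives
  χ_A(x) = x^3 - 7*x^2 + 8*x + 16
which factors as (x - 4)^2*(x + 1). The eigenvalues (with algebraic multiplicities) are λ = -1 with multiplicity 1, λ = 4 with multiplicity 2.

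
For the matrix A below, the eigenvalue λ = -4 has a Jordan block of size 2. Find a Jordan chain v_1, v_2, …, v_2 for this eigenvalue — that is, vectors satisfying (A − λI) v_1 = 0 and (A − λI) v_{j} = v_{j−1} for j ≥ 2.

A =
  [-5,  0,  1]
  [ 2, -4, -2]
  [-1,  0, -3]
A Jordan chain for λ = -4 of length 2:
v_1 = (-1, 2, -1)ᵀ
v_2 = (1, 0, 0)ᵀ

Let N = A − (-4)·I. We want v_2 with N^2 v_2 = 0 but N^1 v_2 ≠ 0; then v_{j-1} := N · v_j for j = 2, …, 2.

Pick v_2 = (1, 0, 0)ᵀ.
Then v_1 = N · v_2 = (-1, 2, -1)ᵀ.

Sanity check: (A − (-4)·I) v_1 = (0, 0, 0)ᵀ = 0. ✓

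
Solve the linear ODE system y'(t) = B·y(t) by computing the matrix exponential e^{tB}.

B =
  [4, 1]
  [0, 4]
e^{tB} =
  [exp(4*t), t*exp(4*t)]
  [0, exp(4*t)]

Strategy: write B = P · J · P⁻¹ where J is a Jordan canonical form, so e^{tB} = P · e^{tJ} · P⁻¹, and e^{tJ} can be computed block-by-block.

B has Jordan form
J =
  [4, 1]
  [0, 4]
(up to reordering of blocks).

Per-block formulas:
  For a 2×2 Jordan block J_2(4): exp(t · J_2(4)) = e^(4t)·(I + t·N), where N is the 2×2 nilpotent shift.

After assembling e^{tJ} and conjugating by P, we get:

e^{tB} =
  [exp(4*t), t*exp(4*t)]
  [0, exp(4*t)]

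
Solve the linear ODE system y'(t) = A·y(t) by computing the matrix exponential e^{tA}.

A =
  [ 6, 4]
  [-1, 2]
e^{tA} =
  [2*t*exp(4*t) + exp(4*t), 4*t*exp(4*t)]
  [-t*exp(4*t), -2*t*exp(4*t) + exp(4*t)]

Strategy: write A = P · J · P⁻¹ where J is a Jordan canonical form, so e^{tA} = P · e^{tJ} · P⁻¹, and e^{tJ} can be computed block-by-block.

A has Jordan form
J =
  [4, 1]
  [0, 4]
(up to reordering of blocks).

Per-block formulas:
  For a 2×2 Jordan block J_2(4): exp(t · J_2(4)) = e^(4t)·(I + t·N), where N is the 2×2 nilpotent shift.

After assembling e^{tJ} and conjugating by P, we get:

e^{tA} =
  [2*t*exp(4*t) + exp(4*t), 4*t*exp(4*t)]
  [-t*exp(4*t), -2*t*exp(4*t) + exp(4*t)]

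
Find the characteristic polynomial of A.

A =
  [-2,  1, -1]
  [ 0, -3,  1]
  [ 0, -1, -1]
x^3 + 6*x^2 + 12*x + 8

Expanding det(x·I − A) (e.g. by cofactor expansion or by noting that A is similar to its Jordan form J, which has the same characteristic polynomial as A) gives
  χ_A(x) = x^3 + 6*x^2 + 12*x + 8
which factors as (x + 2)^3. The eigenvalues (with algebraic multiplicities) are λ = -2 with multiplicity 3.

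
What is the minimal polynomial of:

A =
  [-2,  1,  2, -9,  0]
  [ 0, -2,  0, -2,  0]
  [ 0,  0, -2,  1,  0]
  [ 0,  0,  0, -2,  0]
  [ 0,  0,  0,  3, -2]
x^2 + 4*x + 4

The characteristic polynomial is χ_A(x) = (x + 2)^5, so the eigenvalues are known. The minimal polynomial is
  m_A(x) = Π_λ (x − λ)^{k_λ}
where k_λ is the size of the *largest* Jordan block for λ (equivalently, the smallest k with (A − λI)^k v = 0 for every generalised eigenvector v of λ).

  λ = -2: largest Jordan block has size 2, contributing (x + 2)^2

So m_A(x) = (x + 2)^2 = x^2 + 4*x + 4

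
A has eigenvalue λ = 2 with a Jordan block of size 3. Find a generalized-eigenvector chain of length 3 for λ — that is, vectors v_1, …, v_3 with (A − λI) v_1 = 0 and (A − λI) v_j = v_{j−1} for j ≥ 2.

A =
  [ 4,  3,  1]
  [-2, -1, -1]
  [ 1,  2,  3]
A Jordan chain for λ = 2 of length 3:
v_1 = (-1, 1, -1)ᵀ
v_2 = (2, -2, 1)ᵀ
v_3 = (1, 0, 0)ᵀ

Let N = A − (2)·I. We want v_3 with N^3 v_3 = 0 but N^2 v_3 ≠ 0; then v_{j-1} := N · v_j for j = 3, …, 2.

Pick v_3 = (1, 0, 0)ᵀ.
Then v_2 = N · v_3 = (2, -2, 1)ᵀ.
Then v_1 = N · v_2 = (-1, 1, -1)ᵀ.

Sanity check: (A − (2)·I) v_1 = (0, 0, 0)ᵀ = 0. ✓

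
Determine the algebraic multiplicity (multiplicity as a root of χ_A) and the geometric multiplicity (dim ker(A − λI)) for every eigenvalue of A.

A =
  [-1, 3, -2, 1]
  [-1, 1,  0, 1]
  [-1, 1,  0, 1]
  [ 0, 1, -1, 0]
λ = 0: alg = 4, geom = 2

Step 1 — factor the characteristic polynomial to read off the algebraic multiplicities:
  χ_A(x) = x^4

Step 2 — compute geometric multiplicities via the rank-nullity identity g(λ) = n − rank(A − λI):
  rank(A − (0)·I) = 2, so dim ker(A − (0)·I) = n − 2 = 2

Summary:
  λ = 0: algebraic multiplicity = 4, geometric multiplicity = 2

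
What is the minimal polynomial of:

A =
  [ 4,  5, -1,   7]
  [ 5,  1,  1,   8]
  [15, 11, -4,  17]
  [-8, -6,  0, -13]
x^3 + 9*x^2 + 27*x + 27

The characteristic polynomial is χ_A(x) = (x + 3)^4, so the eigenvalues are known. The minimal polynomial is
  m_A(x) = Π_λ (x − λ)^{k_λ}
where k_λ is the size of the *largest* Jordan block for λ (equivalently, the smallest k with (A − λI)^k v = 0 for every generalised eigenvector v of λ).

  λ = -3: largest Jordan block has size 3, contributing (x + 3)^3

So m_A(x) = (x + 3)^3 = x^3 + 9*x^2 + 27*x + 27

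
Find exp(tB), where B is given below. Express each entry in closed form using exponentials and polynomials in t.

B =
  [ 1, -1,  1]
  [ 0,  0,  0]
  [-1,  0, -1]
e^{tB} =
  [t + 1, -t^2/2 - t, t]
  [0, 1, 0]
  [-t, t^2/2, 1 - t]

Strategy: write B = P · J · P⁻¹ where J is a Jordan canonical form, so e^{tB} = P · e^{tJ} · P⁻¹, and e^{tJ} can be computed block-by-block.

B has Jordan form
J =
  [0, 1, 0]
  [0, 0, 1]
  [0, 0, 0]
(up to reordering of blocks).

Per-block formulas:
  For a 3×3 Jordan block J_3(0): exp(t · J_3(0)) = e^(0t)·(I + t·N + (t^2/2)·N^2), where N is the 3×3 nilpotent shift.

After assembling e^{tJ} and conjugating by P, we get:

e^{tB} =
  [t + 1, -t^2/2 - t, t]
  [0, 1, 0]
  [-t, t^2/2, 1 - t]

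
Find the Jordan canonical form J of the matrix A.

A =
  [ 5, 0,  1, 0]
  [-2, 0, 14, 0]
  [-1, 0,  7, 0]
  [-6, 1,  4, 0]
J_2(0) ⊕ J_2(6)

The characteristic polynomial is
  det(x·I − A) = x^4 - 12*x^3 + 36*x^2 = x^2*(x - 6)^2

Eigenvalues and multiplicities (the geometric multiplicity of λ is n − rank(A − λI), which equals the number of Jordan blocks for λ):
  λ = 0: algebraic multiplicity = 2, geometric multiplicity = 1
  λ = 6: algebraic multiplicity = 2, geometric multiplicity = 1

Determining the block sizes for each eigenvalue:
  λ = 0: one block (gm = 1), so the single block has size am = 2 → block sizes [2]
  λ = 6: one block (gm = 1), so the single block has size am = 2 → block sizes [2]

Assembling the blocks gives a Jordan form
J =
  [0, 1, 0, 0]
  [0, 0, 0, 0]
  [0, 0, 6, 1]
  [0, 0, 0, 6]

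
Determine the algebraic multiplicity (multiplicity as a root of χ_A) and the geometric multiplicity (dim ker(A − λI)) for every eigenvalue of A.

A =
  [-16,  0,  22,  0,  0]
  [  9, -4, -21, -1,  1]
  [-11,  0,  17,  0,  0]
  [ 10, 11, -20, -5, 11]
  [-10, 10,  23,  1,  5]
λ = -5: alg = 3, geom = 2; λ = 6: alg = 2, geom = 1

Step 1 — factor the characteristic polynomial to read off the algebraic multiplicities:
  χ_A(x) = (x - 6)^2*(x + 5)^3

Step 2 — compute geometric multiplicities via the rank-nullity identity g(λ) = n − rank(A − λI):
  rank(A − (-5)·I) = 3, so dim ker(A − (-5)·I) = n − 3 = 2
  rank(A − (6)·I) = 4, so dim ker(A − (6)·I) = n − 4 = 1

Summary:
  λ = -5: algebraic multiplicity = 3, geometric multiplicity = 2
  λ = 6: algebraic multiplicity = 2, geometric multiplicity = 1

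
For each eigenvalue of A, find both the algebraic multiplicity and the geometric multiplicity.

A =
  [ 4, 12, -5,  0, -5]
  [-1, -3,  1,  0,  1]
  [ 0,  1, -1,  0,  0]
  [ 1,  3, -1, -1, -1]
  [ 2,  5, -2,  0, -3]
λ = -1: alg = 4, geom = 3; λ = 0: alg = 1, geom = 1

Step 1 — factor the characteristic polynomial to read off the algebraic multiplicities:
  χ_A(x) = x*(x + 1)^4

Step 2 — compute geometric multiplicities via the rank-nullity identity g(λ) = n − rank(A − λI):
  rank(A − (-1)·I) = 2, so dim ker(A − (-1)·I) = n − 2 = 3
  rank(A − (0)·I) = 4, so dim ker(A − (0)·I) = n − 4 = 1

Summary:
  λ = -1: algebraic multiplicity = 4, geometric multiplicity = 3
  λ = 0: algebraic multiplicity = 1, geometric multiplicity = 1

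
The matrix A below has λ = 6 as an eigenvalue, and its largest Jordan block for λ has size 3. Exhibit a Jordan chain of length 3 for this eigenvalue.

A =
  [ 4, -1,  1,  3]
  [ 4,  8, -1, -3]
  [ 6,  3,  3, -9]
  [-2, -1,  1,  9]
A Jordan chain for λ = 6 of length 3:
v_1 = (-1, 2, 3, -1)ᵀ
v_2 = (1, -1, -3, 1)ᵀ
v_3 = (0, 0, 1, 0)ᵀ

Let N = A − (6)·I. We want v_3 with N^3 v_3 = 0 but N^2 v_3 ≠ 0; then v_{j-1} := N · v_j for j = 3, …, 2.

Pick v_3 = (0, 0, 1, 0)ᵀ.
Then v_2 = N · v_3 = (1, -1, -3, 1)ᵀ.
Then v_1 = N · v_2 = (-1, 2, 3, -1)ᵀ.

Sanity check: (A − (6)·I) v_1 = (0, 0, 0, 0)ᵀ = 0. ✓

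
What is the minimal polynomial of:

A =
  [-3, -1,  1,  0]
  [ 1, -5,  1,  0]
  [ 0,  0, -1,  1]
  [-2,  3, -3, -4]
x^4 + 13*x^3 + 63*x^2 + 135*x + 108

The characteristic polynomial is χ_A(x) = (x + 3)^3*(x + 4), so the eigenvalues are known. The minimal polynomial is
  m_A(x) = Π_λ (x − λ)^{k_λ}
where k_λ is the size of the *largest* Jordan block for λ (equivalently, the smallest k with (A − λI)^k v = 0 for every generalised eigenvector v of λ).

  λ = -4: largest Jordan block has size 1, contributing (x + 4)
  λ = -3: largest Jordan block has size 3, contributing (x + 3)^3

So m_A(x) = (x + 3)^3*(x + 4) = x^4 + 13*x^3 + 63*x^2 + 135*x + 108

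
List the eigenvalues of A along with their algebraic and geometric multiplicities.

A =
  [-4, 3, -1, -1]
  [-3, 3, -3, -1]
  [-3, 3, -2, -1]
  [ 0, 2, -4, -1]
λ = -1: alg = 4, geom = 2

Step 1 — factor the characteristic polynomial to read off the algebraic multiplicities:
  χ_A(x) = (x + 1)^4

Step 2 — compute geometric multiplicities via the rank-nullity identity g(λ) = n − rank(A − λI):
  rank(A − (-1)·I) = 2, so dim ker(A − (-1)·I) = n − 2 = 2

Summary:
  λ = -1: algebraic multiplicity = 4, geometric multiplicity = 2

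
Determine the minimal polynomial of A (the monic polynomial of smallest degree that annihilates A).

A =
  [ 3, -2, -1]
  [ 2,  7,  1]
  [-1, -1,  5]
x^3 - 15*x^2 + 75*x - 125

The characteristic polynomial is χ_A(x) = (x - 5)^3, so the eigenvalues are known. The minimal polynomial is
  m_A(x) = Π_λ (x − λ)^{k_λ}
where k_λ is the size of the *largest* Jordan block for λ (equivalently, the smallest k with (A − λI)^k v = 0 for every generalised eigenvector v of λ).

  λ = 5: largest Jordan block has size 3, contributing (x − 5)^3

So m_A(x) = (x - 5)^3 = x^3 - 15*x^2 + 75*x - 125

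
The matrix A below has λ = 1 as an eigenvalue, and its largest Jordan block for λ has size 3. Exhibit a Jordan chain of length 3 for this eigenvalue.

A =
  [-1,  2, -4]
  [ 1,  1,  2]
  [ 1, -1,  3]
A Jordan chain for λ = 1 of length 3:
v_1 = (2, 0, -1)ᵀ
v_2 = (-2, 1, 1)ᵀ
v_3 = (1, 0, 0)ᵀ

Let N = A − (1)·I. We want v_3 with N^3 v_3 = 0 but N^2 v_3 ≠ 0; then v_{j-1} := N · v_j for j = 3, …, 2.

Pick v_3 = (1, 0, 0)ᵀ.
Then v_2 = N · v_3 = (-2, 1, 1)ᵀ.
Then v_1 = N · v_2 = (2, 0, -1)ᵀ.

Sanity check: (A − (1)·I) v_1 = (0, 0, 0)ᵀ = 0. ✓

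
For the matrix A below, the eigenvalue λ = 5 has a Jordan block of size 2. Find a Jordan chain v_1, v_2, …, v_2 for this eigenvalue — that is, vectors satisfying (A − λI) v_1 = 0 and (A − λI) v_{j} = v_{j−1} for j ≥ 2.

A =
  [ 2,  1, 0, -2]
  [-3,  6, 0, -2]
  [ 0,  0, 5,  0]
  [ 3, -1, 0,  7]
A Jordan chain for λ = 5 of length 2:
v_1 = (-3, -3, 0, 3)ᵀ
v_2 = (1, 0, 0, 0)ᵀ

Let N = A − (5)·I. We want v_2 with N^2 v_2 = 0 but N^1 v_2 ≠ 0; then v_{j-1} := N · v_j for j = 2, …, 2.

Pick v_2 = (1, 0, 0, 0)ᵀ.
Then v_1 = N · v_2 = (-3, -3, 0, 3)ᵀ.

Sanity check: (A − (5)·I) v_1 = (0, 0, 0, 0)ᵀ = 0. ✓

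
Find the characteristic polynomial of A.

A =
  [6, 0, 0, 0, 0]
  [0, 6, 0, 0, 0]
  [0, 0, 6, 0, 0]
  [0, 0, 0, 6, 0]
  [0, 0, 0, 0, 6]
x^5 - 30*x^4 + 360*x^3 - 2160*x^2 + 6480*x - 7776

Expanding det(x·I − A) (e.g. by cofactor expansion or by noting that A is similar to its Jordan form J, which has the same characteristic polynomial as A) gives
  χ_A(x) = x^5 - 30*x^4 + 360*x^3 - 2160*x^2 + 6480*x - 7776
which factors as (x - 6)^5. The eigenvalues (with algebraic multiplicities) are λ = 6 with multiplicity 5.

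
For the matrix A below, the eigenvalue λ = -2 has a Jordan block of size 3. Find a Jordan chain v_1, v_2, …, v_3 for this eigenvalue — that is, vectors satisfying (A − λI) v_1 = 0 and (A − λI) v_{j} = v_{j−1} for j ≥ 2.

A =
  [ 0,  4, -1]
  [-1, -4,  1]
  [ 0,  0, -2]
A Jordan chain for λ = -2 of length 3:
v_1 = (2, -1, 0)ᵀ
v_2 = (-1, 1, 0)ᵀ
v_3 = (0, 0, 1)ᵀ

Let N = A − (-2)·I. We want v_3 with N^3 v_3 = 0 but N^2 v_3 ≠ 0; then v_{j-1} := N · v_j for j = 3, …, 2.

Pick v_3 = (0, 0, 1)ᵀ.
Then v_2 = N · v_3 = (-1, 1, 0)ᵀ.
Then v_1 = N · v_2 = (2, -1, 0)ᵀ.

Sanity check: (A − (-2)·I) v_1 = (0, 0, 0)ᵀ = 0. ✓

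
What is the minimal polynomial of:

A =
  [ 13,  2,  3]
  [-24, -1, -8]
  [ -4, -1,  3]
x^3 - 15*x^2 + 75*x - 125

The characteristic polynomial is χ_A(x) = (x - 5)^3, so the eigenvalues are known. The minimal polynomial is
  m_A(x) = Π_λ (x − λ)^{k_λ}
where k_λ is the size of the *largest* Jordan block for λ (equivalently, the smallest k with (A − λI)^k v = 0 for every generalised eigenvector v of λ).

  λ = 5: largest Jordan block has size 3, contributing (x − 5)^3

So m_A(x) = (x - 5)^3 = x^3 - 15*x^2 + 75*x - 125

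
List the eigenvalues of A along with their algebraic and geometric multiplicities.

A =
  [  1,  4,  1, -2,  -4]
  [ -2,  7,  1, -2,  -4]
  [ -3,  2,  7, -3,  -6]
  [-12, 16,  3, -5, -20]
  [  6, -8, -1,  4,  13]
λ = 3: alg = 1, geom = 1; λ = 5: alg = 4, geom = 2

Step 1 — factor the characteristic polynomial to read off the algebraic multiplicities:
  χ_A(x) = (x - 5)^4*(x - 3)

Step 2 — compute geometric multiplicities via the rank-nullity identity g(λ) = n − rank(A − λI):
  rank(A − (3)·I) = 4, so dim ker(A − (3)·I) = n − 4 = 1
  rank(A − (5)·I) = 3, so dim ker(A − (5)·I) = n − 3 = 2

Summary:
  λ = 3: algebraic multiplicity = 1, geometric multiplicity = 1
  λ = 5: algebraic multiplicity = 4, geometric multiplicity = 2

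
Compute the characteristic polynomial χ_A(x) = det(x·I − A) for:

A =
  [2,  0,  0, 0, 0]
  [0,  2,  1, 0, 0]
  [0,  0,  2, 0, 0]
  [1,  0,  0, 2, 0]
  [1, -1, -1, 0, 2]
x^5 - 10*x^4 + 40*x^3 - 80*x^2 + 80*x - 32

Expanding det(x·I − A) (e.g. by cofactor expansion or by noting that A is similar to its Jordan form J, which has the same characteristic polynomial as A) gives
  χ_A(x) = x^5 - 10*x^4 + 40*x^3 - 80*x^2 + 80*x - 32
which factors as (x - 2)^5. The eigenvalues (with algebraic multiplicities) are λ = 2 with multiplicity 5.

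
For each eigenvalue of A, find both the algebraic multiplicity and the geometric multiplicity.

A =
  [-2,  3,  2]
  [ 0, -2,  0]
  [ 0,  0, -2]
λ = -2: alg = 3, geom = 2

Step 1 — factor the characteristic polynomial to read off the algebraic multiplicities:
  χ_A(x) = (x + 2)^3

Step 2 — compute geometric multiplicities via the rank-nullity identity g(λ) = n − rank(A − λI):
  rank(A − (-2)·I) = 1, so dim ker(A − (-2)·I) = n − 1 = 2

Summary:
  λ = -2: algebraic multiplicity = 3, geometric multiplicity = 2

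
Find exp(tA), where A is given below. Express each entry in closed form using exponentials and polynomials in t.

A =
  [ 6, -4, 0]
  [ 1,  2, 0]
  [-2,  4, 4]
e^{tA} =
  [2*t*exp(4*t) + exp(4*t), -4*t*exp(4*t), 0]
  [t*exp(4*t), -2*t*exp(4*t) + exp(4*t), 0]
  [-2*t*exp(4*t), 4*t*exp(4*t), exp(4*t)]

Strategy: write A = P · J · P⁻¹ where J is a Jordan canonical form, so e^{tA} = P · e^{tJ} · P⁻¹, and e^{tJ} can be computed block-by-block.

A has Jordan form
J =
  [4, 1, 0]
  [0, 4, 0]
  [0, 0, 4]
(up to reordering of blocks).

Per-block formulas:
  For a 1×1 block at λ = 4: exp(t · [4]) = [e^(4t)].
  For a 2×2 Jordan block J_2(4): exp(t · J_2(4)) = e^(4t)·(I + t·N), where N is the 2×2 nilpotent shift.

After assembling e^{tJ} and conjugating by P, we get:

e^{tA} =
  [2*t*exp(4*t) + exp(4*t), -4*t*exp(4*t), 0]
  [t*exp(4*t), -2*t*exp(4*t) + exp(4*t), 0]
  [-2*t*exp(4*t), 4*t*exp(4*t), exp(4*t)]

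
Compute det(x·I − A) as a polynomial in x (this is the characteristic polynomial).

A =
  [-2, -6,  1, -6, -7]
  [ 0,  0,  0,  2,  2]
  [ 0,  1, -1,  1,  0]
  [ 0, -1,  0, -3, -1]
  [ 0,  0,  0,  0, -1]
x^5 + 7*x^4 + 19*x^3 + 25*x^2 + 16*x + 4

Expanding det(x·I − A) (e.g. by cofactor expansion or by noting that A is similar to its Jordan form J, which has the same characteristic polynomial as A) gives
  χ_A(x) = x^5 + 7*x^4 + 19*x^3 + 25*x^2 + 16*x + 4
which factors as (x + 1)^3*(x + 2)^2. The eigenvalues (with algebraic multiplicities) are λ = -2 with multiplicity 2, λ = -1 with multiplicity 3.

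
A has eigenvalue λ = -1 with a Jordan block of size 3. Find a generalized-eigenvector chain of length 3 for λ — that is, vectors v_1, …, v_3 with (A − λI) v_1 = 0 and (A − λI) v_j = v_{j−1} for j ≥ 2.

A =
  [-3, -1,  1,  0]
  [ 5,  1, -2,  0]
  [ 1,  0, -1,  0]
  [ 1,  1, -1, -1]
A Jordan chain for λ = -1 of length 3:
v_1 = (0, -2, -2, 2)ᵀ
v_2 = (-2, 5, 1, 1)ᵀ
v_3 = (1, 0, 0, 0)ᵀ

Let N = A − (-1)·I. We want v_3 with N^3 v_3 = 0 but N^2 v_3 ≠ 0; then v_{j-1} := N · v_j for j = 3, …, 2.

Pick v_3 = (1, 0, 0, 0)ᵀ.
Then v_2 = N · v_3 = (-2, 5, 1, 1)ᵀ.
Then v_1 = N · v_2 = (0, -2, -2, 2)ᵀ.

Sanity check: (A − (-1)·I) v_1 = (0, 0, 0, 0)ᵀ = 0. ✓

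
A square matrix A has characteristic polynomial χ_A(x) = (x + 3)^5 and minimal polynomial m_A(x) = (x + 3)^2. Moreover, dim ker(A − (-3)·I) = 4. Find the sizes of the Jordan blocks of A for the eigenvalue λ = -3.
Block sizes for λ = -3: [2, 1, 1, 1]

Step 1 — from the characteristic polynomial, algebraic multiplicity of λ = -3 is 5. From dim ker(A − (-3)·I) = 4, there are exactly 4 Jordan blocks for λ = -3.
Step 2 — from the minimal polynomial, the factor (x + 3)^2 tells us the largest block for λ = -3 has size 2.
Step 3 — with total size 5, 4 blocks, and largest block 2, the block sizes (in nonincreasing order) are [2, 1, 1, 1].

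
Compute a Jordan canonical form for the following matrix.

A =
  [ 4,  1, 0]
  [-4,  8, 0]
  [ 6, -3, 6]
J_2(6) ⊕ J_1(6)

The characteristic polynomial is
  det(x·I − A) = x^3 - 18*x^2 + 108*x - 216 = (x - 6)^3

Eigenvalues and multiplicities (the geometric multiplicity of λ is n − rank(A − λI), which equals the number of Jordan blocks for λ):
  λ = 6: algebraic multiplicity = 3, geometric multiplicity = 2

Determining the block sizes for each eigenvalue:
  λ = 6: 2 blocks summing to 3 forces exactly one block of size 2 and the rest size 1 → block sizes [2, 1]

Assembling the blocks gives a Jordan form
J =
  [6, 1, 0]
  [0, 6, 0]
  [0, 0, 6]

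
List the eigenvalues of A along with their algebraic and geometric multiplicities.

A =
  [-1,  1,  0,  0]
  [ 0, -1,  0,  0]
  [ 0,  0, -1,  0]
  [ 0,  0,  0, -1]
λ = -1: alg = 4, geom = 3

Step 1 — factor the characteristic polynomial to read off the algebraic multiplicities:
  χ_A(x) = (x + 1)^4

Step 2 — compute geometric multiplicities via the rank-nullity identity g(λ) = n − rank(A − λI):
  rank(A − (-1)·I) = 1, so dim ker(A − (-1)·I) = n − 1 = 3

Summary:
  λ = -1: algebraic multiplicity = 4, geometric multiplicity = 3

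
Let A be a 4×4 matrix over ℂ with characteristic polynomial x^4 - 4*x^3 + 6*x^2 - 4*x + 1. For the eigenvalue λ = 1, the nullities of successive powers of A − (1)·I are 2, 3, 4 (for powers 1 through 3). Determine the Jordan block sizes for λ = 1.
Block sizes for λ = 1: [3, 1]

From the dimensions of kernels of powers, the number of Jordan blocks of size at least j is d_j − d_{j−1} where d_j = dim ker(N^j) (with d_0 = 0). Computing the differences gives [2, 1, 1].
The number of blocks of size exactly k is (#blocks of size ≥ k) − (#blocks of size ≥ k + 1), so the partition is: 1 block(s) of size 1, 1 block(s) of size 3.
In nonincreasing order the block sizes are [3, 1].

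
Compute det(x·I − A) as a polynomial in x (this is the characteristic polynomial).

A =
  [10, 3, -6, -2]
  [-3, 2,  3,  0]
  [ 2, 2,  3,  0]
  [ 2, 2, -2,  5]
x^4 - 20*x^3 + 150*x^2 - 500*x + 625

Expanding det(x·I − A) (e.g. by cofactor expansion or by noting that A is similar to its Jordan form J, which has the same characteristic polynomial as A) gives
  χ_A(x) = x^4 - 20*x^3 + 150*x^2 - 500*x + 625
which factors as (x - 5)^4. The eigenvalues (with algebraic multiplicities) are λ = 5 with multiplicity 4.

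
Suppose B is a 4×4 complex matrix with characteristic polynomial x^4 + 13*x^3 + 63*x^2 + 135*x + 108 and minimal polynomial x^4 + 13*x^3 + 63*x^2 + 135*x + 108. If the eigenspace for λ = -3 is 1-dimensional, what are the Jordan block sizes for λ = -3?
Block sizes for λ = -3: [3]

Step 1 — from the characteristic polynomial, algebraic multiplicity of λ = -3 is 3. From dim ker(B − (-3)·I) = 1, there are exactly 1 Jordan blocks for λ = -3.
Step 2 — from the minimal polynomial, the factor (x + 3)^3 tells us the largest block for λ = -3 has size 3.
Step 3 — with total size 3, 1 blocks, and largest block 3, the block sizes (in nonincreasing order) are [3].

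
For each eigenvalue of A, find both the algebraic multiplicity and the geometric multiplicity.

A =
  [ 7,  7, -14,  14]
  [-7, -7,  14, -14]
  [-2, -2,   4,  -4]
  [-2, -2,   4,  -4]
λ = 0: alg = 4, geom = 3

Step 1 — factor the characteristic polynomial to read off the algebraic multiplicities:
  χ_A(x) = x^4

Step 2 — compute geometric multiplicities via the rank-nullity identity g(λ) = n − rank(A − λI):
  rank(A − (0)·I) = 1, so dim ker(A − (0)·I) = n − 1 = 3

Summary:
  λ = 0: algebraic multiplicity = 4, geometric multiplicity = 3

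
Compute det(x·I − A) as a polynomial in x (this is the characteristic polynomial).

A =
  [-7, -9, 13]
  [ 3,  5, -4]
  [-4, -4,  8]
x^3 - 6*x^2 + 12*x - 8

Expanding det(x·I − A) (e.g. by cofactor expansion or by noting that A is similar to its Jordan form J, which has the same characteristic polynomial as A) gives
  χ_A(x) = x^3 - 6*x^2 + 12*x - 8
which factors as (x - 2)^3. The eigenvalues (with algebraic multiplicities) are λ = 2 with multiplicity 3.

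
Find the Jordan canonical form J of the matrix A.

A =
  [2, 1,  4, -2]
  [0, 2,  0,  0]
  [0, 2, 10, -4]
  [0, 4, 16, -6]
J_2(2) ⊕ J_1(2) ⊕ J_1(2)

The characteristic polynomial is
  det(x·I − A) = x^4 - 8*x^3 + 24*x^2 - 32*x + 16 = (x - 2)^4

Eigenvalues and multiplicities (the geometric multiplicity of λ is n − rank(A − λI), which equals the number of Jordan blocks for λ):
  λ = 2: algebraic multiplicity = 4, geometric multiplicity = 3

Determining the block sizes for each eigenvalue:
  λ = 2: 3 blocks summing to 4 forces exactly one block of size 2 and the rest size 1 → block sizes [2, 1, 1]

Assembling the blocks gives a Jordan form
J =
  [2, 1, 0, 0]
  [0, 2, 0, 0]
  [0, 0, 2, 0]
  [0, 0, 0, 2]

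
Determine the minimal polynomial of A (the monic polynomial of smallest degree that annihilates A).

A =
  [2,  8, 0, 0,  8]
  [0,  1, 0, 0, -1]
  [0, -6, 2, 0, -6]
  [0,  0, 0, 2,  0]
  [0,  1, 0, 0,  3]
x^2 - 4*x + 4

The characteristic polynomial is χ_A(x) = (x - 2)^5, so the eigenvalues are known. The minimal polynomial is
  m_A(x) = Π_λ (x − λ)^{k_λ}
where k_λ is the size of the *largest* Jordan block for λ (equivalently, the smallest k with (A − λI)^k v = 0 for every generalised eigenvector v of λ).

  λ = 2: largest Jordan block has size 2, contributing (x − 2)^2

So m_A(x) = (x - 2)^2 = x^2 - 4*x + 4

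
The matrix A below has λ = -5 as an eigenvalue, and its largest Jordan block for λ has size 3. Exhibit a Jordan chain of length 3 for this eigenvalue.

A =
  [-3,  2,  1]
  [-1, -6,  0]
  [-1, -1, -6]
A Jordan chain for λ = -5 of length 3:
v_1 = (1, -1, 0)ᵀ
v_2 = (2, -1, -1)ᵀ
v_3 = (1, 0, 0)ᵀ

Let N = A − (-5)·I. We want v_3 with N^3 v_3 = 0 but N^2 v_3 ≠ 0; then v_{j-1} := N · v_j for j = 3, …, 2.

Pick v_3 = (1, 0, 0)ᵀ.
Then v_2 = N · v_3 = (2, -1, -1)ᵀ.
Then v_1 = N · v_2 = (1, -1, 0)ᵀ.

Sanity check: (A − (-5)·I) v_1 = (0, 0, 0)ᵀ = 0. ✓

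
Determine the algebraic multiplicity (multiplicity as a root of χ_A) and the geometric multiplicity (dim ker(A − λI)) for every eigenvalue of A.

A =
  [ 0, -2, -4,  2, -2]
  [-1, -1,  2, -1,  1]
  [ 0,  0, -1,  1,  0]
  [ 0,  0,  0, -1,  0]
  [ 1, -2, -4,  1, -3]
λ = -2: alg = 1, geom = 1; λ = -1: alg = 4, geom = 2

Step 1 — factor the characteristic polynomial to read off the algebraic multiplicities:
  χ_A(x) = (x + 1)^4*(x + 2)

Step 2 — compute geometric multiplicities via the rank-nullity identity g(λ) = n − rank(A − λI):
  rank(A − (-2)·I) = 4, so dim ker(A − (-2)·I) = n − 4 = 1
  rank(A − (-1)·I) = 3, so dim ker(A − (-1)·I) = n − 3 = 2

Summary:
  λ = -2: algebraic multiplicity = 1, geometric multiplicity = 1
  λ = -1: algebraic multiplicity = 4, geometric multiplicity = 2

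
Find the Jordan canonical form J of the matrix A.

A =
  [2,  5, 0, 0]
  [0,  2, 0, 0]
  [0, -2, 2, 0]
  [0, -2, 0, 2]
J_2(2) ⊕ J_1(2) ⊕ J_1(2)

The characteristic polynomial is
  det(x·I − A) = x^4 - 8*x^3 + 24*x^2 - 32*x + 16 = (x - 2)^4

Eigenvalues and multiplicities (the geometric multiplicity of λ is n − rank(A − λI), which equals the number of Jordan blocks for λ):
  λ = 2: algebraic multiplicity = 4, geometric multiplicity = 3

Determining the block sizes for each eigenvalue:
  λ = 2: 3 blocks summing to 4 forces exactly one block of size 2 and the rest size 1 → block sizes [2, 1, 1]

Assembling the blocks gives a Jordan form
J =
  [2, 1, 0, 0]
  [0, 2, 0, 0]
  [0, 0, 2, 0]
  [0, 0, 0, 2]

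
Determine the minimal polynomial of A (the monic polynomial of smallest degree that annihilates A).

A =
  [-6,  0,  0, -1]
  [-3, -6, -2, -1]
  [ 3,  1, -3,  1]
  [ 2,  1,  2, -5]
x^3 + 15*x^2 + 75*x + 125

The characteristic polynomial is χ_A(x) = (x + 5)^4, so the eigenvalues are known. The minimal polynomial is
  m_A(x) = Π_λ (x − λ)^{k_λ}
where k_λ is the size of the *largest* Jordan block for λ (equivalently, the smallest k with (A − λI)^k v = 0 for every generalised eigenvector v of λ).

  λ = -5: largest Jordan block has size 3, contributing (x + 5)^3

So m_A(x) = (x + 5)^3 = x^3 + 15*x^2 + 75*x + 125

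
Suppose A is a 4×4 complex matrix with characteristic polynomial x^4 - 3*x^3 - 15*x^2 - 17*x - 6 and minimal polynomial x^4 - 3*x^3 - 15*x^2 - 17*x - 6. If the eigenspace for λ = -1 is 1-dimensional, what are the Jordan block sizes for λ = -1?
Block sizes for λ = -1: [3]

Step 1 — from the characteristic polynomial, algebraic multiplicity of λ = -1 is 3. From dim ker(A − (-1)·I) = 1, there are exactly 1 Jordan blocks for λ = -1.
Step 2 — from the minimal polynomial, the factor (x + 1)^3 tells us the largest block for λ = -1 has size 3.
Step 3 — with total size 3, 1 blocks, and largest block 3, the block sizes (in nonincreasing order) are [3].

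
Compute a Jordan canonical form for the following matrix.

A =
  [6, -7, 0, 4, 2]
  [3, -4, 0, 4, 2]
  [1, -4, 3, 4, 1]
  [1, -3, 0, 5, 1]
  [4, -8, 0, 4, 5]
J_3(3) ⊕ J_2(3)

The characteristic polynomial is
  det(x·I − A) = x^5 - 15*x^4 + 90*x^3 - 270*x^2 + 405*x - 243 = (x - 3)^5

Eigenvalues and multiplicities (the geometric multiplicity of λ is n − rank(A − λI), which equals the number of Jordan blocks for λ):
  λ = 3: algebraic multiplicity = 5, geometric multiplicity = 2

Determining the block sizes for each eigenvalue:
  λ = 3: with am = 5 and gm = 2, the partition is not yet determined (e.g. several partitions of 5 into 2 parts exist). Let N = A − (3)·I. Computing rank(N^1) = 3, rank(N^2) = 1, rank(N^3) = 0; the number of blocks of size ≥ j is rank(N^{j−1}) − rank(N^j), giving [2, 2, 1]. So we have 1 block(s) of size 3, 1 block(s) of size 2 → block sizes [3, 2]

Assembling the blocks gives a Jordan form
J =
  [3, 1, 0, 0, 0]
  [0, 3, 1, 0, 0]
  [0, 0, 3, 0, 0]
  [0, 0, 0, 3, 1]
  [0, 0, 0, 0, 3]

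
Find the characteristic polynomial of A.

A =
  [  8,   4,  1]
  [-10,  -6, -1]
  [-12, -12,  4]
x^3 - 6*x^2 + 32

Expanding det(x·I − A) (e.g. by cofactor expansion or by noting that A is similar to its Jordan form J, which has the same characteristic polynomial as A) gives
  χ_A(x) = x^3 - 6*x^2 + 32
which factors as (x - 4)^2*(x + 2). The eigenvalues (with algebraic multiplicities) are λ = -2 with multiplicity 1, λ = 4 with multiplicity 2.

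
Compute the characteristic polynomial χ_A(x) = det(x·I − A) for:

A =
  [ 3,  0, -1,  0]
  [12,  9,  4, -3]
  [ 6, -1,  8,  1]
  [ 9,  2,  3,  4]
x^4 - 24*x^3 + 216*x^2 - 864*x + 1296

Expanding det(x·I − A) (e.g. by cofactor expansion or by noting that A is similar to its Jordan form J, which has the same characteristic polynomial as A) gives
  χ_A(x) = x^4 - 24*x^3 + 216*x^2 - 864*x + 1296
which factors as (x - 6)^4. The eigenvalues (with algebraic multiplicities) are λ = 6 with multiplicity 4.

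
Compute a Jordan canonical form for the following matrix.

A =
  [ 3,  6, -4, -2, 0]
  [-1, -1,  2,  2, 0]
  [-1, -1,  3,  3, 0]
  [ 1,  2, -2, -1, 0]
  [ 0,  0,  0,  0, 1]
J_2(1) ⊕ J_2(1) ⊕ J_1(1)

The characteristic polynomial is
  det(x·I − A) = x^5 - 5*x^4 + 10*x^3 - 10*x^2 + 5*x - 1 = (x - 1)^5

Eigenvalues and multiplicities (the geometric multiplicity of λ is n − rank(A − λI), which equals the number of Jordan blocks for λ):
  λ = 1: algebraic multiplicity = 5, geometric multiplicity = 3

Determining the block sizes for each eigenvalue:
  λ = 1: with am = 5 and gm = 3, the partition is not yet determined (e.g. several partitions of 5 into 3 parts exist). Let N = A − (1)·I. Computing rank(N^1) = 2, rank(N^2) = 0; the number of blocks of size ≥ j is rank(N^{j−1}) − rank(N^j), giving [3, 2]. So we have 2 block(s) of size 2, 1 block(s) of size 1 → block sizes [2, 2, 1]

Assembling the blocks gives a Jordan form
J =
  [1, 1, 0, 0, 0]
  [0, 1, 0, 0, 0]
  [0, 0, 1, 1, 0]
  [0, 0, 0, 1, 0]
  [0, 0, 0, 0, 1]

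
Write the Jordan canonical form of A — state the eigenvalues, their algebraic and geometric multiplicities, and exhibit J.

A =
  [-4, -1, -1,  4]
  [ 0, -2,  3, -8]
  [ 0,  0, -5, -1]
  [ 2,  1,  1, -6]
J_3(-5) ⊕ J_1(-2)

The characteristic polynomial is
  det(x·I − A) = x^4 + 17*x^3 + 105*x^2 + 275*x + 250 = (x + 2)*(x + 5)^3

Eigenvalues and multiplicities (the geometric multiplicity of λ is n − rank(A − λI), which equals the number of Jordan blocks for λ):
  λ = -5: algebraic multiplicity = 3, geometric multiplicity = 1
  λ = -2: algebraic multiplicity = 1, geometric multiplicity = 1

Determining the block sizes for each eigenvalue:
  λ = -5: one block (gm = 1), so the single block has size am = 3 → block sizes [3]
  λ = -2: one block (gm = 1), so the single block has size am = 1 → block sizes [1]

Assembling the blocks gives a Jordan form
J =
  [-5,  1,  0,  0]
  [ 0, -5,  1,  0]
  [ 0,  0, -5,  0]
  [ 0,  0,  0, -2]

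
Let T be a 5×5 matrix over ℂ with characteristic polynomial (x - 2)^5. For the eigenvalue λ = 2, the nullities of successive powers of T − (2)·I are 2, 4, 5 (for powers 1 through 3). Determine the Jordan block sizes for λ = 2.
Block sizes for λ = 2: [3, 2]

From the dimensions of kernels of powers, the number of Jordan blocks of size at least j is d_j − d_{j−1} where d_j = dim ker(N^j) (with d_0 = 0). Computing the differences gives [2, 2, 1].
The number of blocks of size exactly k is (#blocks of size ≥ k) − (#blocks of size ≥ k + 1), so the partition is: 1 block(s) of size 2, 1 block(s) of size 3.
In nonincreasing order the block sizes are [3, 2].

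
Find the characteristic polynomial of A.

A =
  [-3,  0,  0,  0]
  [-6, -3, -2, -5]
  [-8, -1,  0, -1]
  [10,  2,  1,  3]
x^4 + 3*x^3

Expanding det(x·I − A) (e.g. by cofactor expansion or by noting that A is similar to its Jordan form J, which has the same characteristic polynomial as A) gives
  χ_A(x) = x^4 + 3*x^3
which factors as x^3*(x + 3). The eigenvalues (with algebraic multiplicities) are λ = -3 with multiplicity 1, λ = 0 with multiplicity 3.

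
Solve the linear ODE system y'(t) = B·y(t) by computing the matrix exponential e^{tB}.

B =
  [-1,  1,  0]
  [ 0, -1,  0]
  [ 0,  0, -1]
e^{tB} =
  [exp(-t), t*exp(-t), 0]
  [0, exp(-t), 0]
  [0, 0, exp(-t)]

Strategy: write B = P · J · P⁻¹ where J is a Jordan canonical form, so e^{tB} = P · e^{tJ} · P⁻¹, and e^{tJ} can be computed block-by-block.

B has Jordan form
J =
  [-1,  1,  0]
  [ 0, -1,  0]
  [ 0,  0, -1]
(up to reordering of blocks).

Per-block formulas:
  For a 1×1 block at λ = -1: exp(t · [-1]) = [e^(-1t)].
  For a 2×2 Jordan block J_2(-1): exp(t · J_2(-1)) = e^(-1t)·(I + t·N), where N is the 2×2 nilpotent shift.

After assembling e^{tJ} and conjugating by P, we get:

e^{tB} =
  [exp(-t), t*exp(-t), 0]
  [0, exp(-t), 0]
  [0, 0, exp(-t)]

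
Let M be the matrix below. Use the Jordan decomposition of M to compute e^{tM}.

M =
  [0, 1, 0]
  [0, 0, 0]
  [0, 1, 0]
e^{tM} =
  [1, t, 0]
  [0, 1, 0]
  [0, t, 1]

Strategy: write M = P · J · P⁻¹ where J is a Jordan canonical form, so e^{tM} = P · e^{tJ} · P⁻¹, and e^{tJ} can be computed block-by-block.

M has Jordan form
J =
  [0, 1, 0]
  [0, 0, 0]
  [0, 0, 0]
(up to reordering of blocks).

Per-block formulas:
  For a 1×1 block at λ = 0: exp(t · [0]) = [e^(0t)].
  For a 2×2 Jordan block J_2(0): exp(t · J_2(0)) = e^(0t)·(I + t·N), where N is the 2×2 nilpotent shift.

After assembling e^{tJ} and conjugating by P, we get:

e^{tM} =
  [1, t, 0]
  [0, 1, 0]
  [0, t, 1]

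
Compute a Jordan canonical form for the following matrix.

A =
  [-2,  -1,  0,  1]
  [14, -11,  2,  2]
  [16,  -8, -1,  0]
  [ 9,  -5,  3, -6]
J_3(-5) ⊕ J_1(-5)

The characteristic polynomial is
  det(x·I − A) = x^4 + 20*x^3 + 150*x^2 + 500*x + 625 = (x + 5)^4

Eigenvalues and multiplicities (the geometric multiplicity of λ is n − rank(A − λI), which equals the number of Jordan blocks for λ):
  λ = -5: algebraic multiplicity = 4, geometric multiplicity = 2

Determining the block sizes for each eigenvalue:
  λ = -5: with am = 4 and gm = 2, the partition is not yet determined (e.g. several partitions of 4 into 2 parts exist). Let N = A − (-5)·I. Computing rank(N^1) = 2, rank(N^2) = 1, rank(N^3) = 0; the number of blocks of size ≥ j is rank(N^{j−1}) − rank(N^j), giving [2, 1, 1]. So we have 1 block(s) of size 3, 1 block(s) of size 1 → block sizes [3, 1]

Assembling the blocks gives a Jordan form
J =
  [-5,  1,  0,  0]
  [ 0, -5,  1,  0]
  [ 0,  0, -5,  0]
  [ 0,  0,  0, -5]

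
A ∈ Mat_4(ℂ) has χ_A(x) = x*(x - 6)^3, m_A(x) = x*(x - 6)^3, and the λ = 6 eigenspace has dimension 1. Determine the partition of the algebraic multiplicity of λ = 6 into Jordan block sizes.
Block sizes for λ = 6: [3]

Step 1 — from the characteristic polynomial, algebraic multiplicity of λ = 6 is 3. From dim ker(A − (6)·I) = 1, there are exactly 1 Jordan blocks for λ = 6.
Step 2 — from the minimal polynomial, the factor (x − 6)^3 tells us the largest block for λ = 6 has size 3.
Step 3 — with total size 3, 1 blocks, and largest block 3, the block sizes (in nonincreasing order) are [3].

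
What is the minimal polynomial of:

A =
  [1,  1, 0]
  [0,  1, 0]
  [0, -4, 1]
x^2 - 2*x + 1

The characteristic polynomial is χ_A(x) = (x - 1)^3, so the eigenvalues are known. The minimal polynomial is
  m_A(x) = Π_λ (x − λ)^{k_λ}
where k_λ is the size of the *largest* Jordan block for λ (equivalently, the smallest k with (A − λI)^k v = 0 for every generalised eigenvector v of λ).

  λ = 1: largest Jordan block has size 2, contributing (x − 1)^2

So m_A(x) = (x - 1)^2 = x^2 - 2*x + 1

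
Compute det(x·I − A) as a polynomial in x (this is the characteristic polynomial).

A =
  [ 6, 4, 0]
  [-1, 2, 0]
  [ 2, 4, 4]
x^3 - 12*x^2 + 48*x - 64

Expanding det(x·I − A) (e.g. by cofactor expansion or by noting that A is similar to its Jordan form J, which has the same characteristic polynomial as A) gives
  χ_A(x) = x^3 - 12*x^2 + 48*x - 64
which factors as (x - 4)^3. The eigenvalues (with algebraic multiplicities) are λ = 4 with multiplicity 3.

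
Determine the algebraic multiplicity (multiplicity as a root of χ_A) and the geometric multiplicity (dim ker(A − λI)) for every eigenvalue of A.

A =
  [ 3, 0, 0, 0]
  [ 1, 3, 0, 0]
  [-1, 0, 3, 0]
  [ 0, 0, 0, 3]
λ = 3: alg = 4, geom = 3

Step 1 — factor the characteristic polynomial to read off the algebraic multiplicities:
  χ_A(x) = (x - 3)^4

Step 2 — compute geometric multiplicities via the rank-nullity identity g(λ) = n − rank(A − λI):
  rank(A − (3)·I) = 1, so dim ker(A − (3)·I) = n − 1 = 3

Summary:
  λ = 3: algebraic multiplicity = 4, geometric multiplicity = 3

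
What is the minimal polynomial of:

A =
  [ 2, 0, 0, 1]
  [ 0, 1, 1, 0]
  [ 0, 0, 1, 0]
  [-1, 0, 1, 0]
x^3 - 3*x^2 + 3*x - 1

The characteristic polynomial is χ_A(x) = (x - 1)^4, so the eigenvalues are known. The minimal polynomial is
  m_A(x) = Π_λ (x − λ)^{k_λ}
where k_λ is the size of the *largest* Jordan block for λ (equivalently, the smallest k with (A − λI)^k v = 0 for every generalised eigenvector v of λ).

  λ = 1: largest Jordan block has size 3, contributing (x − 1)^3

So m_A(x) = (x - 1)^3 = x^3 - 3*x^2 + 3*x - 1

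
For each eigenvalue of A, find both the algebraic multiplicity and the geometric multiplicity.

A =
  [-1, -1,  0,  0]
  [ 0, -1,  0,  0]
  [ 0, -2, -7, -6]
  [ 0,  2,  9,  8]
λ = -1: alg = 3, geom = 2; λ = 2: alg = 1, geom = 1

Step 1 — factor the characteristic polynomial to read off the algebraic multiplicities:
  χ_A(x) = (x - 2)*(x + 1)^3

Step 2 — compute geometric multiplicities via the rank-nullity identity g(λ) = n − rank(A − λI):
  rank(A − (-1)·I) = 2, so dim ker(A − (-1)·I) = n − 2 = 2
  rank(A − (2)·I) = 3, so dim ker(A − (2)·I) = n − 3 = 1

Summary:
  λ = -1: algebraic multiplicity = 3, geometric multiplicity = 2
  λ = 2: algebraic multiplicity = 1, geometric multiplicity = 1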